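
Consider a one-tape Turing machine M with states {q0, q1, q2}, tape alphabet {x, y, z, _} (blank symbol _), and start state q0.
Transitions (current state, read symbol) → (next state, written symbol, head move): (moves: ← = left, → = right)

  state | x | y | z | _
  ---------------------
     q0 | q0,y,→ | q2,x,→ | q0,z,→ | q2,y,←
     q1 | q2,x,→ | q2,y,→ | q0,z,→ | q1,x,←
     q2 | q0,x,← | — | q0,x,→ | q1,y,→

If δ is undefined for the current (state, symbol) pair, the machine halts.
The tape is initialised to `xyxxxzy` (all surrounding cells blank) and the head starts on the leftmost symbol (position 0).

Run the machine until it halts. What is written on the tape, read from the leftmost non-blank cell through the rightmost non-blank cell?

yyyyyzxyyy

q0 | [x]yxxxzy___   read x → write y, move →, go to q0
q0 | y[y]xxxzy___   read y → write x, move →, go to q2
q2 | yx[x]xxzy___   read x → write x, move ←, go to q0
q0 | y[x]xxxzy___   read x → write y, move →, go to q0
q0 | yy[x]xxzy___   read x → write y, move →, go to q0
q0 | yyy[x]xzy___   read x → write y, move →, go to q0
q0 | yyyy[x]zy___   read x → write y, move →, go to q0
q0 | yyyyy[z]y___   read z → write z, move →, go to q0
q0 | yyyyyz[y]___   read y → write x, move →, go to q2
q2 | yyyyyzx[_]__   read _ → write y, move →, go to q1
q1 | yyyyyzxy[_]_   read _ → write x, move ←, go to q1
q1 | yyyyyzx[y]x_   read y → write y, move →, go to q2
q2 | yyyyyzxy[x]_   read x → write x, move ←, go to q0
q0 | yyyyyzx[y]x_   read y → write x, move →, go to q2
q2 | yyyyyzxx[x]_   read x → write x, move ←, go to q0
q0 | yyyyyzx[x]x_   read x → write y, move →, go to q0
q0 | yyyyyzxy[x]_   read x → write y, move →, go to q0
q0 | yyyyyzxyy[_]   read _ → write y, move ←, go to q2
q2 | yyyyyzxy[y]y
The non-blank tape span at halt is yyyyyzxyyy.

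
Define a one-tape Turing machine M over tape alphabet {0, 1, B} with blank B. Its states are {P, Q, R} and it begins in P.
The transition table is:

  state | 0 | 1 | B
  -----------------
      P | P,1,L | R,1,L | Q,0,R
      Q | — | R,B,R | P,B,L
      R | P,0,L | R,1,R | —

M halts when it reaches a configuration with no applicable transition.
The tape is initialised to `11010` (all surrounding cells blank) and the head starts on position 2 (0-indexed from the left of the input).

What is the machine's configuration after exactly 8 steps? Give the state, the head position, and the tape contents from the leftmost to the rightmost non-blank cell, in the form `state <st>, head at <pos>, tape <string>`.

state=P head=2 tape=11[0]10   (P,0)→(P,1,L)
state=P head=1 tape=1[1]110   (P,1)→(R,1,L)
state=R head=0 tape=[1]1110   (R,1)→(R,1,R)
state=R head=1 tape=1[1]110   (R,1)→(R,1,R)
state=R head=2 tape=11[1]10   (R,1)→(R,1,R)
state=R head=3 tape=111[1]0   (R,1)→(R,1,R)
state=R head=4 tape=1111[0]   (R,0)→(P,0,L)
state=P head=3 tape=111[1]0   (P,1)→(R,1,L)
state=R head=2 tape=11[1]10
After 8 steps: state R, head at 2, tape 11110.

state R, head at 2, tape 11110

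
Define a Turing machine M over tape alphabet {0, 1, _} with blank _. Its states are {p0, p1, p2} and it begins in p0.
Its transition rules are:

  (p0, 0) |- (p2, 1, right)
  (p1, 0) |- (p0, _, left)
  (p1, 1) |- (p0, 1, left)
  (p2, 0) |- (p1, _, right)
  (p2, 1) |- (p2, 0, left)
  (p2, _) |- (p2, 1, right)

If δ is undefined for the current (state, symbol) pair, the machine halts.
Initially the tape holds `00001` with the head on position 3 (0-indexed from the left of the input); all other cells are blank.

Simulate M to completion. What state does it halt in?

p0

state=p0 head=3 tape=000[0]1   (p0,0)→(p2,1,right)
state=p2 head=4 tape=0001[1]   (p2,1)→(p2,0,left)
state=p2 head=3 tape=000[1]0   (p2,1)→(p2,0,left)
state=p2 head=2 tape=00[0]00   (p2,0)→(p1,_,right)
state=p1 head=3 tape=00_[0]0   (p1,0)→(p0,_,left)
state=p0 head=2 tape=00[_]_0
No transition is defined for (p0, _); M halts in state p0.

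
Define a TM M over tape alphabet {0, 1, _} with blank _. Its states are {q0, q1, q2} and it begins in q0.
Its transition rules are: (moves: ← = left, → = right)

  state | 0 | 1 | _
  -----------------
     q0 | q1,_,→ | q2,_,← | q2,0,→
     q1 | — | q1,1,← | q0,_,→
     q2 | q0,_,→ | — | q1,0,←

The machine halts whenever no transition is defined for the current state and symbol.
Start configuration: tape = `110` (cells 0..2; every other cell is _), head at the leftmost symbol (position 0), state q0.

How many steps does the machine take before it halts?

14

state=q0 head=0 tape=__[1]10___   (q0,1)→(q2,_,←)
state=q2 head=-1 tape=_[_]_10___   (q2,_)→(q1,0,←)
state=q1 head=-2 tape=[_]0_10___   (q1,_)→(q0,_,→)
state=q0 head=-1 tape=_[0]_10___   (q0,0)→(q1,_,→)
state=q1 head=0 tape=__[_]10___   (q1,_)→(q0,_,→)
state=q0 head=1 tape=___[1]0___   (q0,1)→(q2,_,←)
state=q2 head=0 tape=__[_]_0___   (q2,_)→(q1,0,←)
state=q1 head=-1 tape=_[_]0_0___   (q1,_)→(q0,_,→)
state=q0 head=0 tape=__[0]_0___   (q0,0)→(q1,_,→)
state=q1 head=1 tape=___[_]0___   (q1,_)→(q0,_,→)
state=q0 head=2 tape=____[0]___   (q0,0)→(q1,_,→)
state=q1 head=3 tape=_____[_]__   (q1,_)→(q0,_,→)
state=q0 head=4 tape=______[_]_   (q0,_)→(q2,0,→)
state=q2 head=5 tape=______0[_]   (q2,_)→(q1,0,←)
state=q1 head=4 tape=______[0]0
M halts after 14 transitions.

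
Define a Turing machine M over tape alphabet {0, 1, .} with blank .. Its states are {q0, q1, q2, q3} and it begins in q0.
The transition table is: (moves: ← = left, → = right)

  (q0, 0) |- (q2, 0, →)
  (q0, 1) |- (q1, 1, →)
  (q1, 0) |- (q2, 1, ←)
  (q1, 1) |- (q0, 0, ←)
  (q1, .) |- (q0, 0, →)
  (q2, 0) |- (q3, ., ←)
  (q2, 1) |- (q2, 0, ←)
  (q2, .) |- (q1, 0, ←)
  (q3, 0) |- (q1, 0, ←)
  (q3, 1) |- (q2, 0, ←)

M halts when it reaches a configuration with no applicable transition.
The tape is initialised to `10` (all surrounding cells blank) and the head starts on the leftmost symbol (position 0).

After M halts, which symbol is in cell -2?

q0 | ......[1]0   read 1 → write 1, move →, go to q1
q1 | ......1[0]   read 0 → write 1, move ←, go to q2
q2 | ......[1]1   read 1 → write 0, move ←, go to q2
q2 | .....[.]01   read . → write 0, move ←, go to q1
q1 | ....[.]001   read . → write 0, move →, go to q0
q0 | ....0[0]01   read 0 → write 0, move →, go to q2
q2 | ....00[0]1   read 0 → write ., move ←, go to q3
q3 | ....0[0].1   read 0 → write 0, move ←, go to q1
q1 | ....[0]0.1   read 0 → write 1, move ←, go to q2
q2 | ...[.]10.1   read . → write 0, move ←, go to q1
q1 | ..[.]010.1   read . → write 0, move →, go to q0
q0 | ..0[0]10.1   read 0 → write 0, move →, go to q2
q2 | ..00[1]0.1   read 1 → write 0, move ←, go to q2
q2 | ..0[0]00.1   read 0 → write ., move ←, go to q3
q3 | ..[0].00.1   read 0 → write 0, move ←, go to q1
q1 | .[.]0.00.1   read . → write 0, move →, go to q0
q0 | .0[0].00.1   read 0 → write 0, move →, go to q2
q2 | .00[.]00.1   read . → write 0, move ←, go to q1
q1 | .0[0]000.1   read 0 → write 1, move ←, go to q2
q2 | .[0]1000.1   read 0 → write ., move ←, go to q3
q3 | [.].1000.1
Cell -2 holds 0 when M halts.

0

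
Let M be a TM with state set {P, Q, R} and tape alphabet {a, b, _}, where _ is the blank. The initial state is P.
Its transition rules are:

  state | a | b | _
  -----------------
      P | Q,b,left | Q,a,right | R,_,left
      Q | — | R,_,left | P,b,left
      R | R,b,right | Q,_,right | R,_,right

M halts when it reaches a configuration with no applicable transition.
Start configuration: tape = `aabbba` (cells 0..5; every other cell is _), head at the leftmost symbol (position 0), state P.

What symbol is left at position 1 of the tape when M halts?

b

P | ___[a]abbba   read a → write b, move left, go to Q
Q | __[_]babbba   read _ → write b, move left, go to P
P | _[_]bbabbba   read _ → write _, move left, go to R
R | [_]_bbabbba   read _ → write _, move right, go to R
R | _[_]bbabbba   read _ → write _, move right, go to R
R | __[b]babbba   read b → write _, move right, go to Q
Q | ___[b]abbba   read b → write _, move left, go to R
R | __[_]_abbba   read _ → write _, move right, go to R
R | ___[_]abbba   read _ → write _, move right, go to R
R | ____[a]bbba   read a → write b, move right, go to R
R | ____b[b]bba   read b → write _, move right, go to Q
Q | ____b_[b]ba   read b → write _, move left, go to R
R | ____b[_]_ba   read _ → write _, move right, go to R
R | ____b_[_]ba   read _ → write _, move right, go to R
R | ____b__[b]a   read b → write _, move right, go to Q
Q | ____b___[a]
Cell 1 holds b when M halts.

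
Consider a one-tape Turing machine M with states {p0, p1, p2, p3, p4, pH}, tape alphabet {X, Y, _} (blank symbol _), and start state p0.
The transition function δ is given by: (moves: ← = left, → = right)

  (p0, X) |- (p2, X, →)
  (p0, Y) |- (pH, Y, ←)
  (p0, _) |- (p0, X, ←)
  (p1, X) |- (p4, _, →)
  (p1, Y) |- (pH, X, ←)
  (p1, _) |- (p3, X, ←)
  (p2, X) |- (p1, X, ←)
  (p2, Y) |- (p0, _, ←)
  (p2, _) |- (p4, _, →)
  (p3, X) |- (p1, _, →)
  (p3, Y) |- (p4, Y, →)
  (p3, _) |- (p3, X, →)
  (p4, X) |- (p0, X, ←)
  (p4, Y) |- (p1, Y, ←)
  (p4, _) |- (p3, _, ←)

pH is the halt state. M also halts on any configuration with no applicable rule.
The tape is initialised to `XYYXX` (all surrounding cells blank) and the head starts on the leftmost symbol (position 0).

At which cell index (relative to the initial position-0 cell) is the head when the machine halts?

1

p0 | [X]YYXX   read X → write X, move →, go to p2
p2 | X[Y]YXX   read Y → write _, move ←, go to p0
p0 | [X]_YXX   read X → write X, move →, go to p2
p2 | X[_]YXX   read _ → write _, move →, go to p4
p4 | X_[Y]XX   read Y → write Y, move ←, go to p1
p1 | X[_]YXX   read _ → write X, move ←, go to p3
p3 | [X]XYXX   read X → write _, move →, go to p1
p1 | _[X]YXX   read X → write _, move →, go to p4
p4 | __[Y]XX   read Y → write Y, move ←, go to p1
p1 | _[_]YXX   read _ → write X, move ←, go to p3
p3 | [_]XYXX   read _ → write X, move →, go to p3
p3 | X[X]YXX   read X → write _, move →, go to p1
p1 | X_[Y]XX   read Y → write X, move ←, go to pH
pH | X[_]XXX
At halt the head is at cell 1.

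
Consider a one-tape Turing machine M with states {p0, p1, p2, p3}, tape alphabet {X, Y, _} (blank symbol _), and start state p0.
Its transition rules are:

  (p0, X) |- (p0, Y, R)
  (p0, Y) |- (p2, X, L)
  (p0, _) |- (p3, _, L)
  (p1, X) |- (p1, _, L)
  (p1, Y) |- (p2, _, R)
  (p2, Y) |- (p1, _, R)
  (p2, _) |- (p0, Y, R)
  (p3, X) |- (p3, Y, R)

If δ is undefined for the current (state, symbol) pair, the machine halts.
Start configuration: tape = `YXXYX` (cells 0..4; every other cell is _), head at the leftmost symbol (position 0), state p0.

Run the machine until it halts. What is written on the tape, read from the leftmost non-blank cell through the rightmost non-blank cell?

p0 | _[Y]XXYX   read Y → write X, move L, go to p2
p2 | [_]XXXYX   read _ → write Y, move R, go to p0
p0 | Y[X]XXYX   read X → write Y, move R, go to p0
p0 | YY[X]XYX   read X → write Y, move R, go to p0
p0 | YYY[X]YX   read X → write Y, move R, go to p0
p0 | YYYY[Y]X   read Y → write X, move L, go to p2
p2 | YYY[Y]XX   read Y → write _, move R, go to p1
p1 | YYY_[X]X   read X → write _, move L, go to p1
p1 | YYY[_]_X
The non-blank tape span at halt is YYY__X.

YYY__X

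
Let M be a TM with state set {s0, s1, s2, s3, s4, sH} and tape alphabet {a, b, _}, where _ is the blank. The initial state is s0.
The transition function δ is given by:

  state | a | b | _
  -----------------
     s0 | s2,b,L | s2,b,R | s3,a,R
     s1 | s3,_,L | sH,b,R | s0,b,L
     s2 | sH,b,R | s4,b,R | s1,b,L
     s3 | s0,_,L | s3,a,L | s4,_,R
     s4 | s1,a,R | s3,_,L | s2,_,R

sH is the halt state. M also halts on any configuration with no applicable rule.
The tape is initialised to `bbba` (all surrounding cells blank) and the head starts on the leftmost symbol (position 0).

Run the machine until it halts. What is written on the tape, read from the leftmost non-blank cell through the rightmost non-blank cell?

a_abb_aba

s0 | _____[b]bba   read b → write b, move R, go to s2
s2 | _____b[b]ba   read b → write b, move R, go to s4
s4 | _____bb[b]a   read b → write _, move L, go to s3
s3 | _____b[b]_a   read b → write a, move L, go to s3
s3 | _____[b]a_a   read b → write a, move L, go to s3
s3 | ____[_]aa_a   read _ → write _, move R, go to s4
s4 | _____[a]a_a   read a → write a, move R, go to s1
s1 | _____a[a]_a   read a → write _, move L, go to s3
s3 | _____[a]__a   read a → write _, move L, go to s0
s0 | ____[_]___a   read _ → write a, move R, go to s3
s3 | ____a[_]__a   read _ → write _, move R, go to s4
s4 | ____a_[_]_a   read _ → write _, move R, go to s2
s2 | ____a__[_]a   read _ → write b, move L, go to s1
s1 | ____a_[_]ba   read _ → write b, move L, go to s0
s0 | ____a[_]bba   read _ → write a, move R, go to s3
s3 | ____aa[b]ba   read b → write a, move L, go to s3
s3 | ____a[a]aba   read a → write _, move L, go to s0
s0 | ____[a]_aba   read a → write b, move L, go to s2
s2 | ___[_]b_aba   read _ → write b, move L, go to s1
s1 | __[_]bb_aba   read _ → write b, move L, go to s0
s0 | _[_]bbb_aba   read _ → write a, move R, go to s3
s3 | _a[b]bb_aba   read b → write a, move L, go to s3
s3 | _[a]abb_aba   read a → write _, move L, go to s0
s0 | [_]_abb_aba   read _ → write a, move R, go to s3
s3 | a[_]abb_aba   read _ → write _, move R, go to s4
s4 | a_[a]bb_aba   read a → write a, move R, go to s1
s1 | a_a[b]b_aba   read b → write b, move R, go to sH
sH | a_ab[b]_aba
The non-blank tape span at halt is a_abb_aba.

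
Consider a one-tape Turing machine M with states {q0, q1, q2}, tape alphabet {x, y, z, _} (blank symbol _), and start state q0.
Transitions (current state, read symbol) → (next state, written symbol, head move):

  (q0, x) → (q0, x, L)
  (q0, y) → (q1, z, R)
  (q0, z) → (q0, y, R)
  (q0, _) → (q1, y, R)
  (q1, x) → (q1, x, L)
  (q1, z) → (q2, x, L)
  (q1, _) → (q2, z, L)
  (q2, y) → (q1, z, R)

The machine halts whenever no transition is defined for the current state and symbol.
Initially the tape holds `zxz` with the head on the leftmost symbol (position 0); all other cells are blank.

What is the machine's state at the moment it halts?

state=q0 head=0 tape=_[z]xz   (q0,z)→(q0,y,R)
state=q0 head=1 tape=_y[x]z   (q0,x)→(q0,x,L)
state=q0 head=0 tape=_[y]xz   (q0,y)→(q1,z,R)
state=q1 head=1 tape=_z[x]z   (q1,x)→(q1,x,L)
state=q1 head=0 tape=_[z]xz   (q1,z)→(q2,x,L)
state=q2 head=-1 tape=[_]xxz
No transition is defined for (q2, _); M halts in state q2.

q2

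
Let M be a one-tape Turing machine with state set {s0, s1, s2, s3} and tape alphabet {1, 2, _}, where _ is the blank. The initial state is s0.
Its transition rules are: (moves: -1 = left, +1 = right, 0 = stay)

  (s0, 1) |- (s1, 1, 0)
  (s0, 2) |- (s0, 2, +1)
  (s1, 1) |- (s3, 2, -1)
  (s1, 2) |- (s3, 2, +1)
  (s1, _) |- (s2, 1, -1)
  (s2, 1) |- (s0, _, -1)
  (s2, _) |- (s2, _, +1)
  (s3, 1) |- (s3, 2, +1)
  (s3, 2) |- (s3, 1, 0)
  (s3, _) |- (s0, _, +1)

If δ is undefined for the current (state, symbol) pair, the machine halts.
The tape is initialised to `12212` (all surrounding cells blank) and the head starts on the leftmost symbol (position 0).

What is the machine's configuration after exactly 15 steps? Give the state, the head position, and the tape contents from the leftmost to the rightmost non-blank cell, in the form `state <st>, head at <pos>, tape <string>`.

state s0, head at 6, tape 22222

s0 | _[1]2212__   read 1 → write 1, move 0, go to s1
s1 | _[1]2212__   read 1 → write 2, move -1, go to s3
s3 | [_]22212__   read _ → write _, move +1, go to s0
s0 | _[2]2212__   read 2 → write 2, move +1, go to s0
s0 | _2[2]212__   read 2 → write 2, move +1, go to s0
s0 | _22[2]12__   read 2 → write 2, move +1, go to s0
s0 | _222[1]2__   read 1 → write 1, move 0, go to s1
s1 | _222[1]2__   read 1 → write 2, move -1, go to s3
s3 | _22[2]22__   read 2 → write 1, move 0, go to s3
s3 | _22[1]22__   read 1 → write 2, move +1, go to s3
s3 | _222[2]2__   read 2 → write 1, move 0, go to s3
s3 | _222[1]2__   read 1 → write 2, move +1, go to s3
s3 | _2222[2]__   read 2 → write 1, move 0, go to s3
s3 | _2222[1]__   read 1 → write 2, move +1, go to s3
s3 | _22222[_]_   read _ → write _, move +1, go to s0
s0 | _22222_[_]
After 15 steps: state s0, head at 6, tape 22222.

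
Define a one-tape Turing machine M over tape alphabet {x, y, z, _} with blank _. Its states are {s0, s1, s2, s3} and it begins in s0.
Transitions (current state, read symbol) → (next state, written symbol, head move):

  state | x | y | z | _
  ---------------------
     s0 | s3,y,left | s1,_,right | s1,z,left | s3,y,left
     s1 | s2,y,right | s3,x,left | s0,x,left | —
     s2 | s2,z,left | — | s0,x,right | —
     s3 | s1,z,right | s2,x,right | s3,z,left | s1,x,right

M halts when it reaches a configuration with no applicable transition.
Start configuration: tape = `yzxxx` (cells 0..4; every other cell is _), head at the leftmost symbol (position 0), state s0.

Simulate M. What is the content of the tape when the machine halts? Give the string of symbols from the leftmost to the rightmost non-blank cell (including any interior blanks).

zyzxxx

state=s0 head=0 tape=_[y]zxxx   (s0,y)→(s1,_,right)
state=s1 head=1 tape=__[z]xxx   (s1,z)→(s0,x,left)
state=s0 head=0 tape=_[_]xxxx   (s0,_)→(s3,y,left)
state=s3 head=-1 tape=[_]yxxxx   (s3,_)→(s1,x,right)
state=s1 head=0 tape=x[y]xxxx   (s1,y)→(s3,x,left)
state=s3 head=-1 tape=[x]xxxxx   (s3,x)→(s1,z,right)
state=s1 head=0 tape=z[x]xxxx   (s1,x)→(s2,y,right)
state=s2 head=1 tape=zy[x]xxx   (s2,x)→(s2,z,left)
state=s2 head=0 tape=z[y]zxxx
The non-blank tape span at halt is zyzxxx.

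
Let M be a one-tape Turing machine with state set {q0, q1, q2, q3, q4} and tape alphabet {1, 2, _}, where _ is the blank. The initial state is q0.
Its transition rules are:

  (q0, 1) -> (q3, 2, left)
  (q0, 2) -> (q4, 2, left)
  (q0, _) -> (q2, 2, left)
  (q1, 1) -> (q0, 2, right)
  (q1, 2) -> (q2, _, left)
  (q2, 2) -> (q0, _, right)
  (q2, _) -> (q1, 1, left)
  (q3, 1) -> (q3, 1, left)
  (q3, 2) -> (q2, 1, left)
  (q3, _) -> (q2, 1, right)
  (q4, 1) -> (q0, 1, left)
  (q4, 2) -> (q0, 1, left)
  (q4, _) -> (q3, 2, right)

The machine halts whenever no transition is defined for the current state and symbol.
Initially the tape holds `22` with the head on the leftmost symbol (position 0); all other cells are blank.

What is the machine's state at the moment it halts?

state=q0 head=0 tape=_[2]2_   (q0,2)→(q4,2,left)
state=q4 head=-1 tape=[_]22_   (q4,_)→(q3,2,right)
state=q3 head=0 tape=2[2]2_   (q3,2)→(q2,1,left)
state=q2 head=-1 tape=[2]12_   (q2,2)→(q0,_,right)
state=q0 head=0 tape=_[1]2_   (q0,1)→(q3,2,left)
state=q3 head=-1 tape=[_]22_   (q3,_)→(q2,1,right)
state=q2 head=0 tape=1[2]2_   (q2,2)→(q0,_,right)
state=q0 head=1 tape=1_[2]_   (q0,2)→(q4,2,left)
state=q4 head=0 tape=1[_]2_   (q4,_)→(q3,2,right)
state=q3 head=1 tape=12[2]_   (q3,2)→(q2,1,left)
state=q2 head=0 tape=1[2]1_   (q2,2)→(q0,_,right)
state=q0 head=1 tape=1_[1]_   (q0,1)→(q3,2,left)
state=q3 head=0 tape=1[_]2_   (q3,_)→(q2,1,right)
state=q2 head=1 tape=11[2]_   (q2,2)→(q0,_,right)
state=q0 head=2 tape=11_[_]   (q0,_)→(q2,2,left)
state=q2 head=1 tape=11[_]2   (q2,_)→(q1,1,left)
state=q1 head=0 tape=1[1]12   (q1,1)→(q0,2,right)
state=q0 head=1 tape=12[1]2   (q0,1)→(q3,2,left)
state=q3 head=0 tape=1[2]22   (q3,2)→(q2,1,left)
state=q2 head=-1 tape=[1]122
No transition is defined for (q2, 1); M halts in state q2.

q2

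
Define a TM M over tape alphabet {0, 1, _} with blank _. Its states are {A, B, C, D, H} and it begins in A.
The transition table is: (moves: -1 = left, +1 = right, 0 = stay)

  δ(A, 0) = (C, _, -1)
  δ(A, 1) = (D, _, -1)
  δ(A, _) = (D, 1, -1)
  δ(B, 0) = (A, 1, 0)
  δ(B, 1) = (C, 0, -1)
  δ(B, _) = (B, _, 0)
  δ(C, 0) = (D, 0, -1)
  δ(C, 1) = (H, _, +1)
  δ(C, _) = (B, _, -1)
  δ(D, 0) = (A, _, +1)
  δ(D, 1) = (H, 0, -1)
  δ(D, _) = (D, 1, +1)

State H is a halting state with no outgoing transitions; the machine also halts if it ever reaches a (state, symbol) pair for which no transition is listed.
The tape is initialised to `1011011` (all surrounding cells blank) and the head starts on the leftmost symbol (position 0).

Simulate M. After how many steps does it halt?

8

state=A head=0 tape=_[1]011011   (A,1)→(D,_,-1)
state=D head=-1 tape=[_]_011011   (D,_)→(D,1,+1)
state=D head=0 tape=1[_]011011   (D,_)→(D,1,+1)
state=D head=1 tape=11[0]11011   (D,0)→(A,_,+1)
state=A head=2 tape=11_[1]1011   (A,1)→(D,_,-1)
state=D head=1 tape=11[_]_1011   (D,_)→(D,1,+1)
state=D head=2 tape=111[_]1011   (D,_)→(D,1,+1)
state=D head=3 tape=1111[1]011   (D,1)→(H,0,-1)
state=H head=2 tape=111[1]0011
M halts after 8 transitions.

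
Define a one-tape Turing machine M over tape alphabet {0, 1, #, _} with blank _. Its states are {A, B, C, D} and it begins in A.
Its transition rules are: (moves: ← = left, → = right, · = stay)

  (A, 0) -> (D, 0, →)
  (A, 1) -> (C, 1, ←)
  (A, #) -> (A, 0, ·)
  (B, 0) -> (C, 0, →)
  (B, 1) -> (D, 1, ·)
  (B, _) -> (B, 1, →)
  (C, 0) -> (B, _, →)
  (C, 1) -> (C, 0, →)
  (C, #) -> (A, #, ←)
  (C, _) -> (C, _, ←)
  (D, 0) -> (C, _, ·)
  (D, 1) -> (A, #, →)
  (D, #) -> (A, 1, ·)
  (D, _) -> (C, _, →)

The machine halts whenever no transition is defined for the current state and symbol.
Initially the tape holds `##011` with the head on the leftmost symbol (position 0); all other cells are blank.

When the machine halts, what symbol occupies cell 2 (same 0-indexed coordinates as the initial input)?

A | [#]#011   read # → write 0, move ·, go to A
A | [0]#011   read 0 → write 0, move →, go to D
D | 0[#]011   read # → write 1, move ·, go to A
A | 0[1]011   read 1 → write 1, move ←, go to C
C | [0]1011   read 0 → write _, move →, go to B
B | _[1]011   read 1 → write 1, move ·, go to D
D | _[1]011   read 1 → write #, move →, go to A
A | _#[0]11   read 0 → write 0, move →, go to D
D | _#0[1]1   read 1 → write #, move →, go to A
A | _#0#[1]   read 1 → write 1, move ←, go to C
C | _#0[#]1   read # → write #, move ←, go to A
A | _#[0]#1   read 0 → write 0, move →, go to D
D | _#0[#]1   read # → write 1, move ·, go to A
A | _#0[1]1   read 1 → write 1, move ←, go to C
C | _#[0]11   read 0 → write _, move →, go to B
B | _#_[1]1   read 1 → write 1, move ·, go to D
D | _#_[1]1   read 1 → write #, move →, go to A
A | _#_#[1]   read 1 → write 1, move ←, go to C
C | _#_[#]1   read # → write #, move ←, go to A
A | _#[_]#1
Cell 2 holds _ when M halts.

_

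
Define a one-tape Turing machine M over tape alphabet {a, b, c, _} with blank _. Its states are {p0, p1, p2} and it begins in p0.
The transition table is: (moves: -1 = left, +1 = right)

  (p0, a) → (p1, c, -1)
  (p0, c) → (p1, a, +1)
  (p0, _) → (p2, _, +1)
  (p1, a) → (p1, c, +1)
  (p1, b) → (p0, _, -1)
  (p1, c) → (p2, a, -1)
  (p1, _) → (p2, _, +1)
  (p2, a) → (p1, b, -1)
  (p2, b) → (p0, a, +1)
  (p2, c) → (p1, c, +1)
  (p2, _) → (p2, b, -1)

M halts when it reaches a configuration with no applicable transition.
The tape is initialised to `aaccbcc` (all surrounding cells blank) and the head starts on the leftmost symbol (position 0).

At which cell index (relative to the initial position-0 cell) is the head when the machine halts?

9

state=p0 head=0 tape=_[a]accbcc____   (p0,a)→(p1,c,-1)
state=p1 head=-1 tape=[_]caccbcc____   (p1,_)→(p2,_,+1)
state=p2 head=0 tape=_[c]accbcc____   (p2,c)→(p1,c,+1)
state=p1 head=1 tape=_c[a]ccbcc____   (p1,a)→(p1,c,+1)
state=p1 head=2 tape=_cc[c]cbcc____   (p1,c)→(p2,a,-1)
state=p2 head=1 tape=_c[c]acbcc____   (p2,c)→(p1,c,+1)
state=p1 head=2 tape=_cc[a]cbcc____   (p1,a)→(p1,c,+1)
state=p1 head=3 tape=_ccc[c]bcc____   (p1,c)→(p2,a,-1)
state=p2 head=2 tape=_cc[c]abcc____   (p2,c)→(p1,c,+1)
state=p1 head=3 tape=_ccc[a]bcc____   (p1,a)→(p1,c,+1)
state=p1 head=4 tape=_cccc[b]cc____   (p1,b)→(p0,_,-1)
state=p0 head=3 tape=_ccc[c]_cc____   (p0,c)→(p1,a,+1)
state=p1 head=4 tape=_ccca[_]cc____   (p1,_)→(p2,_,+1)
state=p2 head=5 tape=_ccca_[c]c____   (p2,c)→(p1,c,+1)
state=p1 head=6 tape=_ccca_c[c]____   (p1,c)→(p2,a,-1)
state=p2 head=5 tape=_ccca_[c]a____   (p2,c)→(p1,c,+1)
state=p1 head=6 tape=_ccca_c[a]____   (p1,a)→(p1,c,+1)
state=p1 head=7 tape=_ccca_cc[_]___   (p1,_)→(p2,_,+1)
state=p2 head=8 tape=_ccca_cc_[_]__   (p2,_)→(p2,b,-1)
state=p2 head=7 tape=_ccca_cc[_]b__   (p2,_)→(p2,b,-1)
state=p2 head=6 tape=_ccca_c[c]bb__   (p2,c)→(p1,c,+1)
state=p1 head=7 tape=_ccca_cc[b]b__   (p1,b)→(p0,_,-1)
state=p0 head=6 tape=_ccca_c[c]_b__   (p0,c)→(p1,a,+1)
state=p1 head=7 tape=_ccca_ca[_]b__   (p1,_)→(p2,_,+1)
state=p2 head=8 tape=_ccca_ca_[b]__   (p2,b)→(p0,a,+1)
state=p0 head=9 tape=_ccca_ca_a[_]_   (p0,_)→(p2,_,+1)
state=p2 head=10 tape=_ccca_ca_a_[_]   (p2,_)→(p2,b,-1)
state=p2 head=9 tape=_ccca_ca_a[_]b   (p2,_)→(p2,b,-1)
state=p2 head=8 tape=_ccca_ca_[a]bb   (p2,a)→(p1,b,-1)
state=p1 head=7 tape=_ccca_ca[_]bbb   (p1,_)→(p2,_,+1)
state=p2 head=8 tape=_ccca_ca_[b]bb   (p2,b)→(p0,a,+1)
state=p0 head=9 tape=_ccca_ca_a[b]b
At halt the head is at cell 9.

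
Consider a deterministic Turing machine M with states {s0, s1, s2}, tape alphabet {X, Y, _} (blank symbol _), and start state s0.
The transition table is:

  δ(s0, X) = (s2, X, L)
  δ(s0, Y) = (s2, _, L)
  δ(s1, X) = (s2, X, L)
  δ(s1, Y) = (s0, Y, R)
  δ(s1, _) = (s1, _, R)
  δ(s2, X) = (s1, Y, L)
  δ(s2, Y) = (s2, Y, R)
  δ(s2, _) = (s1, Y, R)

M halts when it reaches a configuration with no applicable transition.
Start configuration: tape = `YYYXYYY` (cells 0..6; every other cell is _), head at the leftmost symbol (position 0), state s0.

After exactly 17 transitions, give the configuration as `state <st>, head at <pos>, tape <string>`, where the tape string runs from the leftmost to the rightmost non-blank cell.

s0 | _[Y]YYXYYY   read Y → write _, move L, go to s2
s2 | [_]_YYXYYY   read _ → write Y, move R, go to s1
s1 | Y[_]YYXYYY   read _ → write _, move R, go to s1
s1 | Y_[Y]YXYYY   read Y → write Y, move R, go to s0
s0 | Y_Y[Y]XYYY   read Y → write _, move L, go to s2
s2 | Y_[Y]_XYYY   read Y → write Y, move R, go to s2
s2 | Y_Y[_]XYYY   read _ → write Y, move R, go to s1
s1 | Y_YY[X]YYY   read X → write X, move L, go to s2
s2 | Y_Y[Y]XYYY   read Y → write Y, move R, go to s2
s2 | Y_YY[X]YYY   read X → write Y, move L, go to s1
s1 | Y_Y[Y]YYYY   read Y → write Y, move R, go to s0
s0 | Y_YY[Y]YYY   read Y → write _, move L, go to s2
s2 | Y_Y[Y]_YYY   read Y → write Y, move R, go to s2
s2 | Y_YY[_]YYY   read _ → write Y, move R, go to s1
s1 | Y_YYY[Y]YY   read Y → write Y, move R, go to s0
s0 | Y_YYYY[Y]Y   read Y → write _, move L, go to s2
s2 | Y_YYY[Y]_Y   read Y → write Y, move R, go to s2
s2 | Y_YYYY[_]Y
After 17 steps: state s2, head at 5, tape Y_YYYY_Y.

state s2, head at 5, tape Y_YYYY_Y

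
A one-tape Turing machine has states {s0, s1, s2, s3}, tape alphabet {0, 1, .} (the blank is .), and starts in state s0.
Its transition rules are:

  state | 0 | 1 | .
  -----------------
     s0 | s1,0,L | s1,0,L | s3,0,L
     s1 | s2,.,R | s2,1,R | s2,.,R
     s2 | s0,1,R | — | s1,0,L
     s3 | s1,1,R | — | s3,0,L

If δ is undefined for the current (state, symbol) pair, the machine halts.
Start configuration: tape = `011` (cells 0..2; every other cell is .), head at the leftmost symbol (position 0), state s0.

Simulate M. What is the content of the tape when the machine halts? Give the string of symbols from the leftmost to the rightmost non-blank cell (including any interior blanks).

1110

s0 | .[0]11.   read 0 → write 0, move L, go to s1
s1 | [.]011.   read . → write ., move R, go to s2
s2 | .[0]11.   read 0 → write 1, move R, go to s0
s0 | .1[1]1.   read 1 → write 0, move L, go to s1
s1 | .[1]01.   read 1 → write 1, move R, go to s2
s2 | .1[0]1.   read 0 → write 1, move R, go to s0
s0 | .11[1].   read 1 → write 0, move L, go to s1
s1 | .1[1]0.   read 1 → write 1, move R, go to s2
s2 | .11[0].   read 0 → write 1, move R, go to s0
s0 | .111[.]   read . → write 0, move L, go to s3
s3 | .11[1]0
The non-blank tape span at halt is 1110.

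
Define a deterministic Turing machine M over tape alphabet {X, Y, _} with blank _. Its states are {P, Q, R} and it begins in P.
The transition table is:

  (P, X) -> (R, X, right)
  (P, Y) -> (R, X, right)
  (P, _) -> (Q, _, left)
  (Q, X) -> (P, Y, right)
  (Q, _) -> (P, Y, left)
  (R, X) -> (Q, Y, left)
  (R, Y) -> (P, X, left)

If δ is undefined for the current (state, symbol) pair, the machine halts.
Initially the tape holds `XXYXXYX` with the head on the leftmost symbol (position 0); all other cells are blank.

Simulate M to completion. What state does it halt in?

R

P | [X]XYXXYX_   read X → write X, move right, go to R
R | X[X]YXXYX_   read X → write Y, move left, go to Q
Q | [X]YYXXYX_   read X → write Y, move right, go to P
P | Y[Y]YXXYX_   read Y → write X, move right, go to R
R | YX[Y]XXYX_   read Y → write X, move left, go to P
P | Y[X]XXXYX_   read X → write X, move right, go to R
R | YX[X]XXYX_   read X → write Y, move left, go to Q
Q | Y[X]YXXYX_   read X → write Y, move right, go to P
P | YY[Y]XXYX_   read Y → write X, move right, go to R
R | YYX[X]XYX_   read X → write Y, move left, go to Q
Q | YY[X]YXYX_   read X → write Y, move right, go to P
P | YYY[Y]XYX_   read Y → write X, move right, go to R
R | YYYX[X]YX_   read X → write Y, move left, go to Q
Q | YYY[X]YYX_   read X → write Y, move right, go to P
P | YYYY[Y]YX_   read Y → write X, move right, go to R
R | YYYYX[Y]X_   read Y → write X, move left, go to P
P | YYYY[X]XX_   read X → write X, move right, go to R
R | YYYYX[X]X_   read X → write Y, move left, go to Q
Q | YYYY[X]YX_   read X → write Y, move right, go to P
P | YYYYY[Y]X_   read Y → write X, move right, go to R
R | YYYYYX[X]_   read X → write Y, move left, go to Q
Q | YYYYY[X]Y_   read X → write Y, move right, go to P
P | YYYYYY[Y]_   read Y → write X, move right, go to R
R | YYYYYYX[_]
No transition is defined for (R, _); M halts in state R.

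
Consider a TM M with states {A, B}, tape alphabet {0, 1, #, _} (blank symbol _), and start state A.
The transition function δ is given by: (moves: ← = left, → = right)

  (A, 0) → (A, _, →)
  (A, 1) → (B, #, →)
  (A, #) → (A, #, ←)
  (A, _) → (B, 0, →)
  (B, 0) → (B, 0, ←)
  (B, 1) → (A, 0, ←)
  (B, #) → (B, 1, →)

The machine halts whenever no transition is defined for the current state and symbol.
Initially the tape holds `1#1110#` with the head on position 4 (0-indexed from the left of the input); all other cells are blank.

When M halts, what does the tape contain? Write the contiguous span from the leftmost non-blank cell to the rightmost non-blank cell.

01

A | _1#11[1]0#_   read 1 → write #, move →, go to B
B | _1#11#[0]#_   read 0 → write 0, move ←, go to B
B | _1#11[#]0#_   read # → write 1, move →, go to B
B | _1#111[0]#_   read 0 → write 0, move ←, go to B
B | _1#11[1]0#_   read 1 → write 0, move ←, go to A
A | _1#1[1]00#_   read 1 → write #, move →, go to B
B | _1#1#[0]0#_   read 0 → write 0, move ←, go to B
B | _1#1[#]00#_   read # → write 1, move →, go to B
B | _1#11[0]0#_   read 0 → write 0, move ←, go to B
B | _1#1[1]00#_   read 1 → write 0, move ←, go to A
A | _1#[1]000#_   read 1 → write #, move →, go to B
B | _1##[0]00#_   read 0 → write 0, move ←, go to B
B | _1#[#]000#_   read # → write 1, move →, go to B
B | _1#1[0]00#_   read 0 → write 0, move ←, go to B
B | _1#[1]000#_   read 1 → write 0, move ←, go to A
A | _1[#]0000#_   read # → write #, move ←, go to A
A | _[1]#0000#_   read 1 → write #, move →, go to B
B | _#[#]0000#_   read # → write 1, move →, go to B
B | _#1[0]000#_   read 0 → write 0, move ←, go to B
B | _#[1]0000#_   read 1 → write 0, move ←, go to A
A | _[#]00000#_   read # → write #, move ←, go to A
A | [_]#00000#_   read _ → write 0, move →, go to B
B | 0[#]00000#_   read # → write 1, move →, go to B
B | 01[0]0000#_   read 0 → write 0, move ←, go to B
B | 0[1]00000#_   read 1 → write 0, move ←, go to A
A | [0]000000#_   read 0 → write _, move →, go to A
A | _[0]00000#_   read 0 → write _, move →, go to A
A | __[0]0000#_   read 0 → write _, move →, go to A
A | ___[0]000#_   read 0 → write _, move →, go to A
A | ____[0]00#_   read 0 → write _, move →, go to A
A | _____[0]0#_   read 0 → write _, move →, go to A
A | ______[0]#_   read 0 → write _, move →, go to A
A | _______[#]_   read # → write #, move ←, go to A
A | ______[_]#_   read _ → write 0, move →, go to B
B | ______0[#]_   read # → write 1, move →, go to B
B | ______01[_]
The non-blank tape span at halt is 01.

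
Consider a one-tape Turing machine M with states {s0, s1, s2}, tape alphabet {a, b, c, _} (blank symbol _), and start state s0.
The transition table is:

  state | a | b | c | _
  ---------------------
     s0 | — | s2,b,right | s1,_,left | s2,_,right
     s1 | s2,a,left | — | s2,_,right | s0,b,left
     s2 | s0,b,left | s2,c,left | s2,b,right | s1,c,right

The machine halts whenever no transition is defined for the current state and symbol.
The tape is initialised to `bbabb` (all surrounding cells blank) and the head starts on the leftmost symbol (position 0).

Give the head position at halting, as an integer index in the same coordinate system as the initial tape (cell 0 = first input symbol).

s0 | _[b]babb__   read b → write b, move right, go to s2
s2 | _b[b]abb__   read b → write c, move left, go to s2
s2 | _[b]cabb__   read b → write c, move left, go to s2
s2 | [_]ccabb__   read _ → write c, move right, go to s1
s1 | c[c]cabb__   read c → write _, move right, go to s2
s2 | c_[c]abb__   read c → write b, move right, go to s2
s2 | c_b[a]bb__   read a → write b, move left, go to s0
s0 | c_[b]bbb__   read b → write b, move right, go to s2
s2 | c_b[b]bb__   read b → write c, move left, go to s2
s2 | c_[b]cbb__   read b → write c, move left, go to s2
s2 | c[_]ccbb__   read _ → write c, move right, go to s1
s1 | cc[c]cbb__   read c → write _, move right, go to s2
s2 | cc_[c]bb__   read c → write b, move right, go to s2
s2 | cc_b[b]b__   read b → write c, move left, go to s2
s2 | cc_[b]cb__   read b → write c, move left, go to s2
s2 | cc[_]ccb__   read _ → write c, move right, go to s1
s1 | ccc[c]cb__   read c → write _, move right, go to s2
s2 | ccc_[c]b__   read c → write b, move right, go to s2
s2 | ccc_b[b]__   read b → write c, move left, go to s2
s2 | ccc_[b]c__   read b → write c, move left, go to s2
s2 | ccc[_]cc__   read _ → write c, move right, go to s1
s1 | cccc[c]c__   read c → write _, move right, go to s2
s2 | cccc_[c]__   read c → write b, move right, go to s2
s2 | cccc_b[_]_   read _ → write c, move right, go to s1
s1 | cccc_bc[_]   read _ → write b, move left, go to s0
s0 | cccc_b[c]b   read c → write _, move left, go to s1
s1 | cccc_[b]_b
At halt the head is at cell 4.

4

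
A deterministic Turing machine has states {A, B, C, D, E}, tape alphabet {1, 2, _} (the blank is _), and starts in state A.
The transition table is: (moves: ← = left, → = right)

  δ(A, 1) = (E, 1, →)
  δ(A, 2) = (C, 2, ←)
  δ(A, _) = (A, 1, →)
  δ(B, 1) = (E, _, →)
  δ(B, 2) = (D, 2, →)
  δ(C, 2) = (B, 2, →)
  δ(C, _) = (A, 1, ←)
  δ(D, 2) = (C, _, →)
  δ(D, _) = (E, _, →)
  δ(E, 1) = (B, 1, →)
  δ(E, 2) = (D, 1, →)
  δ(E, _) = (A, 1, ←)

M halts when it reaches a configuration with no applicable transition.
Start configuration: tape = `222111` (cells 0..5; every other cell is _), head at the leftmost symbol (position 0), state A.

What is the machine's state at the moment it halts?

B

A | __[2]22111___   read 2 → write 2, move ←, go to C
C | _[_]222111___   read _ → write 1, move ←, go to A
A | [_]1222111___   read _ → write 1, move →, go to A
A | 1[1]222111___   read 1 → write 1, move →, go to E
E | 11[2]22111___   read 2 → write 1, move →, go to D
D | 111[2]2111___   read 2 → write _, move →, go to C
C | 111_[2]111___   read 2 → write 2, move →, go to B
B | 111_2[1]11___   read 1 → write _, move →, go to E
E | 111_2_[1]1___   read 1 → write 1, move →, go to B
B | 111_2_1[1]___   read 1 → write _, move →, go to E
E | 111_2_1_[_]__   read _ → write 1, move ←, go to A
A | 111_2_1[_]1__   read _ → write 1, move →, go to A
A | 111_2_11[1]__   read 1 → write 1, move →, go to E
E | 111_2_111[_]_   read _ → write 1, move ←, go to A
A | 111_2_11[1]1_   read 1 → write 1, move →, go to E
E | 111_2_111[1]_   read 1 → write 1, move →, go to B
B | 111_2_1111[_]
No transition is defined for (B, _); M halts in state B.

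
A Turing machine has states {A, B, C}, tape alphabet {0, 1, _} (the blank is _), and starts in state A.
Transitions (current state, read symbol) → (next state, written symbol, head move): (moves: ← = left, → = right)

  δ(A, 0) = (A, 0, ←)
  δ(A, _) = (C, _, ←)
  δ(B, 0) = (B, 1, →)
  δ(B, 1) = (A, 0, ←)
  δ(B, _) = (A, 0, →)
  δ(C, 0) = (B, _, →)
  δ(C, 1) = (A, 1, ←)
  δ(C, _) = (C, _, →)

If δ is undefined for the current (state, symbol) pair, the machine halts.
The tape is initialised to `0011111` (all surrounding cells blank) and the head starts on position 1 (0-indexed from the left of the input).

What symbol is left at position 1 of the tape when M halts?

1

state=A head=1 tape=__0[0]11111   (A,0)→(A,0,←)
state=A head=0 tape=__[0]011111   (A,0)→(A,0,←)
state=A head=-1 tape=_[_]0011111   (A,_)→(C,_,←)
state=C head=-2 tape=[_]_0011111   (C,_)→(C,_,→)
state=C head=-1 tape=_[_]0011111   (C,_)→(C,_,→)
state=C head=0 tape=__[0]011111   (C,0)→(B,_,→)
state=B head=1 tape=___[0]11111   (B,0)→(B,1,→)
state=B head=2 tape=___1[1]1111   (B,1)→(A,0,←)
state=A head=1 tape=___[1]01111
Cell 1 holds 1 when M halts.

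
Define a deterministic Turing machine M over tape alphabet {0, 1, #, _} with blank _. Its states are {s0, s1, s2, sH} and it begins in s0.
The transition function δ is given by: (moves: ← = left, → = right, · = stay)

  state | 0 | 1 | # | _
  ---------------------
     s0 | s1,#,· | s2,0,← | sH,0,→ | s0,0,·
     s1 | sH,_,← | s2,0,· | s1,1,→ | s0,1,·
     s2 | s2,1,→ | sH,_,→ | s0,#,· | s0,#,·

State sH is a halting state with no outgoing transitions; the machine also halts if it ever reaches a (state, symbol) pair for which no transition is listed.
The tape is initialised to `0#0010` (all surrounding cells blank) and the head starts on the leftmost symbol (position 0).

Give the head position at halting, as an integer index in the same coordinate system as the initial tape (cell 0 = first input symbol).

1

state=s0 head=0 tape=[0]#0010   (s0,0)→(s1,#,·)
state=s1 head=0 tape=[#]#0010   (s1,#)→(s1,1,→)
state=s1 head=1 tape=1[#]0010   (s1,#)→(s1,1,→)
state=s1 head=2 tape=11[0]010   (s1,0)→(sH,_,←)
state=sH head=1 tape=1[1]_010
At halt the head is at cell 1.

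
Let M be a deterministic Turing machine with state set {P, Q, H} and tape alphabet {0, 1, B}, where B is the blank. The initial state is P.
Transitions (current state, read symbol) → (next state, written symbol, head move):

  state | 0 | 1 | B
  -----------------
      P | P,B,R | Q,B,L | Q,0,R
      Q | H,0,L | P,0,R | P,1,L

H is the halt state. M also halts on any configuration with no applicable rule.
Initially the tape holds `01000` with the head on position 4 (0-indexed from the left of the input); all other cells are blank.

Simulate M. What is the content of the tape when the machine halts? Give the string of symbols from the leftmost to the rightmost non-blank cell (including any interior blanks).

0B1

P | B0100[0]BBB   read 0 → write B, move R, go to P
P | B0100B[B]BB   read B → write 0, move R, go to Q
Q | B0100B0[B]B   read B → write 1, move L, go to P
P | B0100B[0]1B   read 0 → write B, move R, go to P
P | B0100BB[1]B   read 1 → write B, move L, go to Q
Q | B0100B[B]BB   read B → write 1, move L, go to P
P | B0100[B]1BB   read B → write 0, move R, go to Q
Q | B01000[1]BB   read 1 → write 0, move R, go to P
P | B010000[B]B   read B → write 0, move R, go to Q
Q | B0100000[B]   read B → write 1, move L, go to P
P | B010000[0]1   read 0 → write B, move R, go to P
P | B010000B[1]   read 1 → write B, move L, go to Q
Q | B010000[B]B   read B → write 1, move L, go to P
P | B01000[0]1B   read 0 → write B, move R, go to P
P | B01000B[1]B   read 1 → write B, move L, go to Q
Q | B01000[B]BB   read B → write 1, move L, go to P
P | B0100[0]1BB   read 0 → write B, move R, go to P
P | B0100B[1]BB   read 1 → write B, move L, go to Q
Q | B0100[B]BBB   read B → write 1, move L, go to P
P | B010[0]1BBB   read 0 → write B, move R, go to P
P | B010B[1]BBB   read 1 → write B, move L, go to Q
Q | B010[B]BBBB   read B → write 1, move L, go to P
P | B01[0]1BBBB   read 0 → write B, move R, go to P
P | B01B[1]BBBB   read 1 → write B, move L, go to Q
Q | B01[B]BBBBB   read B → write 1, move L, go to P
P | B0[1]1BBBBB   read 1 → write B, move L, go to Q
Q | B[0]B1BBBBB   read 0 → write 0, move L, go to H
H | [B]0B1BBBBB
The non-blank tape span at halt is 0B1.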